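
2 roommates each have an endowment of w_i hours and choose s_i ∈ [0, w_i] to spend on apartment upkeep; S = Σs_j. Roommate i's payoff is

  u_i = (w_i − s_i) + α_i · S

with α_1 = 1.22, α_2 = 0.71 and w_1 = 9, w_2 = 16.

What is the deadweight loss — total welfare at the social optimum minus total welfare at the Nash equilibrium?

∂u_i/∂s_i = α_i − 1, so roommate i contributes w_i if α_i > 1, else 0.
α_i > 1 for i ∈ {1}; NE contributions (9, 0), S = 9.
W^NE = Σw_i − S^NE + (Σα_i)·S^NE = 25 + 0.93·9 = 33.37.
Planner: ∂(Σu_j)/∂s_i = Σα_j − 1 = 0.93 > 0, so everyone contributes w_i; S^SO = 25, W^SO = 25 + 0.93·25 = 48.25.
Deadweight loss = 14.88.

14.88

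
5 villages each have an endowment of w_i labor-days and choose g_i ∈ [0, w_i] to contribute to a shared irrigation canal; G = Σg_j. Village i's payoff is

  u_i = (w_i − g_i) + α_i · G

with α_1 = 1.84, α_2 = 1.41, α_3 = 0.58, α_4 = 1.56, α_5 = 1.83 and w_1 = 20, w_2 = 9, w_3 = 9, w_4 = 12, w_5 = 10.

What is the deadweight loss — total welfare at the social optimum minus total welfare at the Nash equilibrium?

55.98

∂u_i/∂g_i = α_i − 1, so village i contributes w_i if α_i > 1, else 0.
α_i > 1 for i ∈ {1, 2, 4, 5}; NE contributions (20, 9, 0, 12, 10), G = 51.
W^NE = Σw_i − G^NE + (Σα_i)·G^NE = 60 + 6.22·51 = 377.22.
Planner: ∂(Σu_j)/∂g_i = Σα_j − 1 = 6.22 > 0, so everyone contributes w_i; G^SO = 60, W^SO = 60 + 6.22·60 = 433.2.
Deadweight loss = 55.98.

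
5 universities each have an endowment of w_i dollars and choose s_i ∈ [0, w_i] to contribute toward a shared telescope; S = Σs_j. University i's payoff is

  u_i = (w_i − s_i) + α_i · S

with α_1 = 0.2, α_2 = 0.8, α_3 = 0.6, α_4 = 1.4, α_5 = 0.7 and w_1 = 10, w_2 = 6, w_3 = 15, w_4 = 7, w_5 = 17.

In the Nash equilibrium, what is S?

7

∂u_i/∂s_i = α_i − 1, so university i contributes w_i if α_i > 1, else 0.
α_i > 1 for i ∈ {4}; NE contributions (0, 0, 0, 7, 0), S = 7.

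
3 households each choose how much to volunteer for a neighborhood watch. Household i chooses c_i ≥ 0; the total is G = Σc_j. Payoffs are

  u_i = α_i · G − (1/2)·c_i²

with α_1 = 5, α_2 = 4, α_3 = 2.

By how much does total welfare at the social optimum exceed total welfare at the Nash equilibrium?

Household i's FOC: ∂u_i/∂c_i = α_i − c_i = 0, so c_i* = α_i.
NE contributions = (5, 4, 2); G = 11.
W^NE = (Σα)·G − ½Σα_i² = 11² − ½·45 = 98.5.
Planner sets c_i = Σα_j = 11 for every i, so G^SO = 3·11 = 33.
W^SO = (Σα)·G^SO − ½·3·(Σα)² = (3/2)·11² = 181.5.
Deadweight loss = W^SO − W^NE = 83.

83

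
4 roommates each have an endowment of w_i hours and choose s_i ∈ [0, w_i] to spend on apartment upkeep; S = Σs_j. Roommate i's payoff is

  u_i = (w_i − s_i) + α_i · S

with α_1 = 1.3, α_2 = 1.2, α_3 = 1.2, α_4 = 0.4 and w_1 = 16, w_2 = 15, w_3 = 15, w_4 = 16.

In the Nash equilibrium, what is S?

∂u_i/∂s_i = α_i − 1, so roommate i contributes w_i if α_i > 1, else 0.
α_i > 1 for i ∈ {1, 2, 3}; NE contributions (16, 15, 15, 0), S = 46.

46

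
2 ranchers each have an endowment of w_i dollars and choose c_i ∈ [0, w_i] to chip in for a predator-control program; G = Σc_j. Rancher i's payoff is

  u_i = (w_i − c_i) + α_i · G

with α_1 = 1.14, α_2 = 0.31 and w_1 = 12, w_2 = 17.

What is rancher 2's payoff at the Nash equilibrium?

∂u_i/∂c_i = α_i − 1, so rancher i contributes w_i if α_i > 1, else 0.
α_i > 1 for i ∈ {1}; NE contributions (12, 0), G = 12.
u_2 = (17 − 0) + 0.31·12 = 20.72.

20.72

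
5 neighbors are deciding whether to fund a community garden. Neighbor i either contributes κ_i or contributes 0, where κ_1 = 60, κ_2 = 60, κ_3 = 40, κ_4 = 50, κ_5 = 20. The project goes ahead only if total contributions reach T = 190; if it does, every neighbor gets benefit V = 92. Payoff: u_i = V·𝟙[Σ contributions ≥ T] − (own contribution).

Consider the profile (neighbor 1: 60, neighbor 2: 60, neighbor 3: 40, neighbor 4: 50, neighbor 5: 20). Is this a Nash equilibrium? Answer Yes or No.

Total = 230 ≥ 190: provided.
Neighbor 1 (pledges 60, payoff 32): dropping to 0 → total 170, payoff 0. No gain.
Neighbor 2 (pledges 60, payoff 32): dropping to 0 → total 170, payoff 0. No gain.
Neighbor 3 (pledges 40, payoff 52): dropping to 0 → total 190, payoff 92. Profitable deviation.

No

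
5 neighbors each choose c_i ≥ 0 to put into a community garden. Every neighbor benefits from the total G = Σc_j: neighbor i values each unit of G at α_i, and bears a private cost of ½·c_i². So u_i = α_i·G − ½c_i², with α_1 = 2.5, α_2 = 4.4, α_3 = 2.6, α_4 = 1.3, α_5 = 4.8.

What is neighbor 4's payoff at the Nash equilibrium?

Neighbor i's FOC: ∂u_i/∂c_i = α_i − c_i = 0, so c_i* = α_i.
NE contributions = (2.5, 4.4, 2.6, 1.3, 4.8); G = 15.6.
u_4 = α_4·G − ½·(c_4)² = 1.3·15.6 − ½·1.3² = 19.435.

19.435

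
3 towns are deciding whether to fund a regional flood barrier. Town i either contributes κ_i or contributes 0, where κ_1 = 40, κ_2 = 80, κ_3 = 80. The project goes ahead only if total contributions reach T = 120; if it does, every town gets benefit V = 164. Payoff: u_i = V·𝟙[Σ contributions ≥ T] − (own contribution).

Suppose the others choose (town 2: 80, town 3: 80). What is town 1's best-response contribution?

Others' total = 160 ≥ 120; contributing adds cost 40 for no extra benefit.
Best response: 0.

0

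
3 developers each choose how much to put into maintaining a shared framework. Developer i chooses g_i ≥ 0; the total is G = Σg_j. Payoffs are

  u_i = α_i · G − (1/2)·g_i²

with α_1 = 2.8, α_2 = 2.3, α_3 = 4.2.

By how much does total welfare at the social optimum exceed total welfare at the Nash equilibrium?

58.63

Developer i's FOC: ∂u_i/∂g_i = α_i − g_i = 0, so g_i* = α_i.
NE contributions = (2.8, 2.3, 4.2); G = 9.3.
W^NE = (Σα)·G − ½Σα_i² = 9.3² − ½·30.77 = 71.105.
Planner sets g_i = Σα_j = 9.3 for every i, so G^SO = 3·9.3 = 27.9.
W^SO = (Σα)·G^SO − ½·3·(Σα)² = (3/2)·9.3² = 129.735.
Deadweight loss = W^SO − W^NE = 58.63.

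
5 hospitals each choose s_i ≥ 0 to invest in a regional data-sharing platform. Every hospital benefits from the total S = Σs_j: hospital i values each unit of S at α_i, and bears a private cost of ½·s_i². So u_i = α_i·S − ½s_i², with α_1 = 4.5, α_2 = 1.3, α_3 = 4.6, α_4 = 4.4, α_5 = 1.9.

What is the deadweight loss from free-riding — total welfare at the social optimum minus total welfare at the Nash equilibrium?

451.37

Hospital i's FOC: ∂u_i/∂s_i = α_i − s_i = 0, so s_i* = α_i.
NE contributions = (4.5, 1.3, 4.6, 4.4, 1.9); S = 16.7.
W^NE = (Σα)·S − ½Σα_i² = 16.7² − ½·66.07 = 245.855.
Planner sets s_i = Σα_j = 16.7 for every i, so S^SO = 5·16.7 = 83.5.
W^SO = (Σα)·S^SO − ½·5·(Σα)² = (5/2)·16.7² = 697.225.
Deadweight loss = W^SO − W^NE = 451.37.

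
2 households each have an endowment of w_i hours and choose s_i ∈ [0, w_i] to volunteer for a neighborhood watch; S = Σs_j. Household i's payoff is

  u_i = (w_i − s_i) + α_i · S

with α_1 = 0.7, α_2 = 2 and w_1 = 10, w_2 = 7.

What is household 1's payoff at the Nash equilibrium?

∂u_i/∂s_i = α_i − 1, so household i contributes w_i if α_i > 1, else 0.
α_i > 1 for i ∈ {2}; NE contributions (0, 7), S = 7.
u_1 = (10 − 0) + 0.7·7 = 14.9.

14.9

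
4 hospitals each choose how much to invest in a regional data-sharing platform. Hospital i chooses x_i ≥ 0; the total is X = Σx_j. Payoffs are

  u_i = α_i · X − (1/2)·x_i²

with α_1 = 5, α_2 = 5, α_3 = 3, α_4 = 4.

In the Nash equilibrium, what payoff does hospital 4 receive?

Hospital i's FOC: ∂u_i/∂x_i = α_i − x_i = 0, so x_i* = α_i.
NE contributions = (5, 5, 3, 4); X = 17.
u_4 = α_4·X − ½·(x_4)² = 4·17 − ½·4² = 60.

60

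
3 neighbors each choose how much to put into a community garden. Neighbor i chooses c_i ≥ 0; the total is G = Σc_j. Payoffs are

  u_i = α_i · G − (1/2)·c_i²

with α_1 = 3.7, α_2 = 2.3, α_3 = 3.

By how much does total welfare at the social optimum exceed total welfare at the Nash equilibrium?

Neighbor i's FOC: ∂u_i/∂c_i = α_i − c_i = 0, so c_i* = α_i.
NE contributions = (3.7, 2.3, 3); G = 9.
W^NE = (Σα)·G − ½Σα_i² = 9² − ½·27.98 = 67.01.
Planner sets c_i = Σα_j = 9 for every i, so G^SO = 3·9 = 27.
W^SO = (Σα)·G^SO − ½·3·(Σα)² = (3/2)·9² = 121.5.
Deadweight loss = W^SO − W^NE = 54.49.

54.49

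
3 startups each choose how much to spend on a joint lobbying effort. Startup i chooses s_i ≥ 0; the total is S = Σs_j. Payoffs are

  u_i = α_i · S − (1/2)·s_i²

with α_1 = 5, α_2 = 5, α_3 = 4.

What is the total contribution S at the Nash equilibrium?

Startup i's FOC: ∂u_i/∂s_i = α_i − s_i = 0, so s_i* = α_i.
NE contributions = (5, 5, 4); S = 14.

14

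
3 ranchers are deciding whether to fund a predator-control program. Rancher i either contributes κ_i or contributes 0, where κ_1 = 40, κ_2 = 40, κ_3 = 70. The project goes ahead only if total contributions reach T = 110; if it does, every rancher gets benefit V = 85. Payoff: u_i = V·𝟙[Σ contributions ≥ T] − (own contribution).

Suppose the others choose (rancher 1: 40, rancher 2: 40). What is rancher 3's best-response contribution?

70

Others' total = 80. Contributing 70 brings total to 150 ≥ 110: gain V − κ_3 = 15.
Best response: 70.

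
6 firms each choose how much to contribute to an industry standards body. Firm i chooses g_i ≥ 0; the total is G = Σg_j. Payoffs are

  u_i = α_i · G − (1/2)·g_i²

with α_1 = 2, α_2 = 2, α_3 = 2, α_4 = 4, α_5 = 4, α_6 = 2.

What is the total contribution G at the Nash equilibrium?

Firm i's FOC: ∂u_i/∂g_i = α_i − g_i = 0, so g_i* = α_i.
NE contributions = (2, 2, 2, 4, 4, 2); G = 16.

16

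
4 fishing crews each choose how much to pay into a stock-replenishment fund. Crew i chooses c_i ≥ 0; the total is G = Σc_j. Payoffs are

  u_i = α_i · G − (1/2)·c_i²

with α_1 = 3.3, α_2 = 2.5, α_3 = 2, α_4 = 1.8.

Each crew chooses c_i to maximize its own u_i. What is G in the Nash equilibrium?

Crew i's FOC: ∂u_i/∂c_i = α_i − c_i = 0, so c_i* = α_i.
NE contributions = (3.3, 2.5, 2, 1.8); G = 9.6.

9.6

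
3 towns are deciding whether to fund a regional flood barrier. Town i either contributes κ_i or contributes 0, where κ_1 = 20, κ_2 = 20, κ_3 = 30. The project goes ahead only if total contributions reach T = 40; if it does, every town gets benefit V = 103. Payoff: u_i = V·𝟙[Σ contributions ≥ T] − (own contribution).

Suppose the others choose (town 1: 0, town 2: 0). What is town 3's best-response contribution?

Others' total = 0. Even contributing 30 gives 30 < 40: no benefit either way.
Best response: 0.

0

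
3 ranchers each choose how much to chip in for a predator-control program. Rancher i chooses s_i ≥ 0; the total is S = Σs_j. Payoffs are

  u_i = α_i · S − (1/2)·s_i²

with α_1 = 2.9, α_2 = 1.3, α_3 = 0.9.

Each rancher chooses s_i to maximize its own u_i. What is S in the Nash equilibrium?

Rancher i's FOC: ∂u_i/∂s_i = α_i − s_i = 0, so s_i* = α_i.
NE contributions = (2.9, 1.3, 0.9); S = 5.1.

5.1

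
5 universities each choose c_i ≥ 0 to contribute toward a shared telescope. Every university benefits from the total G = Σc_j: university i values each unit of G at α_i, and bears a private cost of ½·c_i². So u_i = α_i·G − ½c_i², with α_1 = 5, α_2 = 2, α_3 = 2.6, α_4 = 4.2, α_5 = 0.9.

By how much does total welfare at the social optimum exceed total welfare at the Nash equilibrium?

351.24

University i's FOC: ∂u_i/∂c_i = α_i − c_i = 0, so c_i* = α_i.
NE contributions = (5, 2, 2.6, 4.2, 0.9); G = 14.7.
W^NE = (Σα)·G − ½Σα_i² = 14.7² − ½·54.21 = 188.985.
Planner sets c_i = Σα_j = 14.7 for every i, so G^SO = 5·14.7 = 73.5.
W^SO = (Σα)·G^SO − ½·5·(Σα)² = (5/2)·14.7² = 540.225.
Deadweight loss = W^SO − W^NE = 351.24.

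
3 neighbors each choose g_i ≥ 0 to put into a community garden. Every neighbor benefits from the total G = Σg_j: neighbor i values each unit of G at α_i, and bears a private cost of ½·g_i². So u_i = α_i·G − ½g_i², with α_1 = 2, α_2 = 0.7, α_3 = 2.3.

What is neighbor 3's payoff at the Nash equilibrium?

Neighbor i's FOC: ∂u_i/∂g_i = α_i − g_i = 0, so g_i* = α_i.
NE contributions = (2, 0.7, 2.3); G = 5.
u_3 = α_3·G − ½·(g_3)² = 2.3·5 − ½·2.3² = 8.855.

8.855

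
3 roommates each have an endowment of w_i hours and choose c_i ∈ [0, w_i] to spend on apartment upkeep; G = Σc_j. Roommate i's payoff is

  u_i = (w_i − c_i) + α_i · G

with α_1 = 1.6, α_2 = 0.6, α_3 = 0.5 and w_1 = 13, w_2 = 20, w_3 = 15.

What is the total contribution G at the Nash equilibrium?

13

∂u_i/∂c_i = α_i − 1, so roommate i contributes w_i if α_i > 1, else 0.
α_i > 1 for i ∈ {1}; NE contributions (13, 0, 0), G = 13.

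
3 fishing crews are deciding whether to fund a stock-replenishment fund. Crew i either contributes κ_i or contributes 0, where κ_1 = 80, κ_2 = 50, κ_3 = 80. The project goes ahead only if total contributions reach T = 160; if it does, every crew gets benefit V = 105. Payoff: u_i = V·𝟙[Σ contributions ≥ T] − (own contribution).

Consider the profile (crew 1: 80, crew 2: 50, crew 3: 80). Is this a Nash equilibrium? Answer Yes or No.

Total = 210 ≥ 160: provided.
Crew 1 (pledges 80, payoff 25): dropping to 0 → total 130, payoff 0. No gain.
Crew 2 (pledges 50, payoff 55): dropping to 0 → total 160, payoff 105. Profitable deviation.

No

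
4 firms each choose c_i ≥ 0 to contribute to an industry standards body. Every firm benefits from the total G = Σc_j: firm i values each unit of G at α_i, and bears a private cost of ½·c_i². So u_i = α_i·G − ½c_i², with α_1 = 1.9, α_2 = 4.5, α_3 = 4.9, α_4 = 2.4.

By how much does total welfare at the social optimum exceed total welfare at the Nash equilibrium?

214.505

Firm i's FOC: ∂u_i/∂c_i = α_i − c_i = 0, so c_i* = α_i.
NE contributions = (1.9, 4.5, 4.9, 2.4); G = 13.7.
W^NE = (Σα)·G − ½Σα_i² = 13.7² − ½·53.63 = 160.875.
Planner sets c_i = Σα_j = 13.7 for every i, so G^SO = 4·13.7 = 54.8.
W^SO = (Σα)·G^SO − ½·4·(Σα)² = (4/2)·13.7² = 375.38.
Deadweight loss = W^SO − W^NE = 214.505.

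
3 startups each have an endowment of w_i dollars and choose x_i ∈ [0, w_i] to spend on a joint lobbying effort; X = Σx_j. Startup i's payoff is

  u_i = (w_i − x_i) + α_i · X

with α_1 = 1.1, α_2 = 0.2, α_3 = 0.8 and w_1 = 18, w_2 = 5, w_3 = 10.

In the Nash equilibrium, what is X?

∂u_i/∂x_i = α_i − 1, so startup i contributes w_i if α_i > 1, else 0.
α_i > 1 for i ∈ {1}; NE contributions (18, 0, 0), X = 18.

18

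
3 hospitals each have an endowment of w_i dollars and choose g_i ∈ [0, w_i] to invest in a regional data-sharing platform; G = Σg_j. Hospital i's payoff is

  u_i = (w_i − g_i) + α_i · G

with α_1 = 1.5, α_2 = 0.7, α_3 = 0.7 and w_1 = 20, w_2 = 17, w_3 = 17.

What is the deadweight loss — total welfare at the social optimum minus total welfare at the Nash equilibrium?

64.6

∂u_i/∂g_i = α_i − 1, so hospital i contributes w_i if α_i > 1, else 0.
α_i > 1 for i ∈ {1}; NE contributions (20, 0, 0), G = 20.
W^NE = Σw_i − G^NE + (Σα_i)·G^NE = 54 + 1.9·20 = 92.
Planner: ∂(Σu_j)/∂g_i = Σα_j − 1 = 1.9 > 0, so everyone contributes w_i; G^SO = 54, W^SO = 54 + 1.9·54 = 156.6.
Deadweight loss = 64.6.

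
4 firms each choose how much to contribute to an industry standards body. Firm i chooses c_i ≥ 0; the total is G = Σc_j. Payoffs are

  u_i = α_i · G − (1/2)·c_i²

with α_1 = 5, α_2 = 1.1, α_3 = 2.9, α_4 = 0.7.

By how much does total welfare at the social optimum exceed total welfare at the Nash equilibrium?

111.645

Firm i's FOC: ∂u_i/∂c_i = α_i − c_i = 0, so c_i* = α_i.
NE contributions = (5, 1.1, 2.9, 0.7); G = 9.7.
W^NE = (Σα)·G − ½Σα_i² = 9.7² − ½·35.11 = 76.535.
Planner sets c_i = Σα_j = 9.7 for every i, so G^SO = 4·9.7 = 38.8.
W^SO = (Σα)·G^SO − ½·4·(Σα)² = (4/2)·9.7² = 188.18.
Deadweight loss = W^SO − W^NE = 111.645.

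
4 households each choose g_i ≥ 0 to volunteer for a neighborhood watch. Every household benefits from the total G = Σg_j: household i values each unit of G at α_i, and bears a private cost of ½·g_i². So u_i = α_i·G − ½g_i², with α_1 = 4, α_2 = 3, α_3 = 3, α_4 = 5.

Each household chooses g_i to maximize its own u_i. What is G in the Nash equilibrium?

Household i's FOC: ∂u_i/∂g_i = α_i − g_i = 0, so g_i* = α_i.
NE contributions = (4, 3, 3, 5); G = 15.

15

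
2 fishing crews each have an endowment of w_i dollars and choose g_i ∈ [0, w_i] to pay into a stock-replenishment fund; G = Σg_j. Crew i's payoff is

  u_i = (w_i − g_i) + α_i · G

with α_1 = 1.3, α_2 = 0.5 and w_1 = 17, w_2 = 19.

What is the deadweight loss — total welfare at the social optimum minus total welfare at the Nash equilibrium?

∂u_i/∂g_i = α_i − 1, so crew i contributes w_i if α_i > 1, else 0.
α_i > 1 for i ∈ {1}; NE contributions (17, 0), G = 17.
W^NE = Σw_i − G^NE + (Σα_i)·G^NE = 36 + 0.8·17 = 49.6.
Planner: ∂(Σu_j)/∂g_i = Σα_j − 1 = 0.8 > 0, so everyone contributes w_i; G^SO = 36, W^SO = 36 + 0.8·36 = 64.8.
Deadweight loss = 15.2.

15.2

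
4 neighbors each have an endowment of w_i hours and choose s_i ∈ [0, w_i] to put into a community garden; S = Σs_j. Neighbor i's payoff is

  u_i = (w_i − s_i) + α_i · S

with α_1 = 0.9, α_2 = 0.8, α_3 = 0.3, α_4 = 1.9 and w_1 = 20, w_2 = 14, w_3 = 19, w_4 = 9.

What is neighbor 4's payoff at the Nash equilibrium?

∂u_i/∂s_i = α_i − 1, so neighbor i contributes w_i if α_i > 1, else 0.
α_i > 1 for i ∈ {4}; NE contributions (0, 0, 0, 9), S = 9.
u_4 = (9 − 9) + 1.9·9 = 17.1.

17.1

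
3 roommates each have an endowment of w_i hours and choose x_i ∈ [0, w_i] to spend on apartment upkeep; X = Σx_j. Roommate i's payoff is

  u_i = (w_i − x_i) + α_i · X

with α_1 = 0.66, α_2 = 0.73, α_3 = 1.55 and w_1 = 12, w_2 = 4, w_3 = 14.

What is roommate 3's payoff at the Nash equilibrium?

21.7

∂u_i/∂x_i = α_i − 1, so roommate i contributes w_i if α_i > 1, else 0.
α_i > 1 for i ∈ {3}; NE contributions (0, 0, 14), X = 14.
u_3 = (14 − 14) + 1.55·14 = 21.7.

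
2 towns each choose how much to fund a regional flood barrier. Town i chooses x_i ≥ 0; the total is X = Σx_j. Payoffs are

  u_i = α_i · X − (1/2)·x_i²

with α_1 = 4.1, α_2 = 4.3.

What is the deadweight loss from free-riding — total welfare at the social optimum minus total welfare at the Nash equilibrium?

17.65

Town i's FOC: ∂u_i/∂x_i = α_i − x_i = 0, so x_i* = α_i.
NE contributions = (4.1, 4.3); X = 8.4.
W^NE = (Σα)·X − ½Σα_i² = 8.4² − ½·35.3 = 52.91.
Planner sets x_i = Σα_j = 8.4 for every i, so X^SO = 2·8.4 = 16.8.
W^SO = (Σα)·X^SO − ½·2·(Σα)² = (2/2)·8.4² = 70.56.
Deadweight loss = W^SO − W^NE = 17.65.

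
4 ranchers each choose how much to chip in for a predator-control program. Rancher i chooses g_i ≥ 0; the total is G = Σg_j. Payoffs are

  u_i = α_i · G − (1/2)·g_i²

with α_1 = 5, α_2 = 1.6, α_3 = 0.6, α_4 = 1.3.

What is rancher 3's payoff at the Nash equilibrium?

4.92

Rancher i's FOC: ∂u_i/∂g_i = α_i − g_i = 0, so g_i* = α_i.
NE contributions = (5, 1.6, 0.6, 1.3); G = 8.5.
u_3 = α_3·G − ½·(g_3)² = 0.6·8.5 − ½·0.6² = 4.92.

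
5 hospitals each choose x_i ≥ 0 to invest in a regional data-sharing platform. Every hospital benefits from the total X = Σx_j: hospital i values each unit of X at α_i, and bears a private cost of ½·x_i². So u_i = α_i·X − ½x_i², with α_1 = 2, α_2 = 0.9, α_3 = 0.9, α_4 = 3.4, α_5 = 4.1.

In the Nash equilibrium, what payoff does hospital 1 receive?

Hospital i's FOC: ∂u_i/∂x_i = α_i − x_i = 0, so x_i* = α_i.
NE contributions = (2, 0.9, 0.9, 3.4, 4.1); X = 11.3.
u_1 = α_1·X − ½·(x_1)² = 2·11.3 − ½·2² = 20.6.

20.6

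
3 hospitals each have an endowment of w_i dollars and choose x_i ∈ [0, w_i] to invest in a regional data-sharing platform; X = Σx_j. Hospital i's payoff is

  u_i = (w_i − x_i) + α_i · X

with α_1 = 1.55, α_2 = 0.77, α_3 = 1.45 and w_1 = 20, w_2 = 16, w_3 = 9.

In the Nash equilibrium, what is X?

∂u_i/∂x_i = α_i − 1, so hospital i contributes w_i if α_i > 1, else 0.
α_i > 1 for i ∈ {1, 3}; NE contributions (20, 0, 9), X = 29.

29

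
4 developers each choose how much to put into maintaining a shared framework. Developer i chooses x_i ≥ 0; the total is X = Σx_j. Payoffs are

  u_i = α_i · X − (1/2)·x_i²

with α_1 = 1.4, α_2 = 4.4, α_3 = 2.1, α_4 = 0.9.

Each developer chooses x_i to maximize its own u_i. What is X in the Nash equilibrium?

Developer i's FOC: ∂u_i/∂x_i = α_i − x_i = 0, so x_i* = α_i.
NE contributions = (1.4, 4.4, 2.1, 0.9); X = 8.8.

8.8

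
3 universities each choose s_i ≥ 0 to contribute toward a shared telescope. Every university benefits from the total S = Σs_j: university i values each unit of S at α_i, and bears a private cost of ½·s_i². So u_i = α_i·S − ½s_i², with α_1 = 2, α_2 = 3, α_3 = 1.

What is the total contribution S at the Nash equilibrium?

University i's FOC: ∂u_i/∂s_i = α_i − s_i = 0, so s_i* = α_i.
NE contributions = (2, 3, 1); S = 6.

6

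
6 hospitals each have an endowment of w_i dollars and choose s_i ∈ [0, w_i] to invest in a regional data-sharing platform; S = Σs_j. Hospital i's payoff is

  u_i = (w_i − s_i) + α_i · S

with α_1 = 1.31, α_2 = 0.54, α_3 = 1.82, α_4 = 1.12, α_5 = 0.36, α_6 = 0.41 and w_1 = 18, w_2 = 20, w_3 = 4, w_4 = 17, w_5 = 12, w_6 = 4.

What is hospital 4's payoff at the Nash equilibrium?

43.68

∂u_i/∂s_i = α_i − 1, so hospital i contributes w_i if α_i > 1, else 0.
α_i > 1 for i ∈ {1, 3, 4}; NE contributions (18, 0, 4, 17, 0, 0), S = 39.
u_4 = (17 − 17) + 1.12·39 = 43.68.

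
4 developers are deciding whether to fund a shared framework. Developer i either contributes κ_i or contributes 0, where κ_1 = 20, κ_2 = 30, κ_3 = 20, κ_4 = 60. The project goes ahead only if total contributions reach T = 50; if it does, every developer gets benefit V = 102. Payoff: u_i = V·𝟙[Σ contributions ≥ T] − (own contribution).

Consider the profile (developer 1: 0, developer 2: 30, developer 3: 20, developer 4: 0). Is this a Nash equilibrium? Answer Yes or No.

Yes

Total = 50 ≥ 50: provided.
Developer 1 (pledges 0, payoff 102): pledging 20 → total 70, payoff 82. No gain.
Developer 2 (pledges 30, payoff 72): dropping to 0 → total 20, payoff 0. No gain.
Developer 3 (pledges 20, payoff 82): dropping to 0 → total 30, payoff 0. No gain.
Developer 4 (pledges 0, payoff 102): pledging 60 → total 110, payoff 42. No gain.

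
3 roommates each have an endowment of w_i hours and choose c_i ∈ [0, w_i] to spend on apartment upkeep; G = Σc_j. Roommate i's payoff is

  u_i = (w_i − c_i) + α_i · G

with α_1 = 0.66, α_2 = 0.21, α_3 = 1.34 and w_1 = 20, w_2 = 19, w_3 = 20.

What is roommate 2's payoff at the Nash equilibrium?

∂u_i/∂c_i = α_i − 1, so roommate i contributes w_i if α_i > 1, else 0.
α_i > 1 for i ∈ {3}; NE contributions (0, 0, 20), G = 20.
u_2 = (19 − 0) + 0.21·20 = 23.2.

23.2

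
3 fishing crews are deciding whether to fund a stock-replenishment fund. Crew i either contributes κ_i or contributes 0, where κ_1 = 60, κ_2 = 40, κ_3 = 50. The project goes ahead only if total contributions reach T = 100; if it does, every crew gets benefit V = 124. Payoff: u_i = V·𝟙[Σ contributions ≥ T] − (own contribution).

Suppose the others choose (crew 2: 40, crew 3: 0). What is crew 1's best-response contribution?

Others' total = 40. Contributing 60 brings total to 100 ≥ 100: gain V − κ_1 = 64.
Best response: 60.

60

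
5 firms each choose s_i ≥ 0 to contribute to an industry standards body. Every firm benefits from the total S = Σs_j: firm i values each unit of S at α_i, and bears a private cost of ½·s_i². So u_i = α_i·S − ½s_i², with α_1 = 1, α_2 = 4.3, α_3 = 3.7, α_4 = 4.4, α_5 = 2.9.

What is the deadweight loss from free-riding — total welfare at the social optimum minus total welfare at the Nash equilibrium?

429.01

Firm i's FOC: ∂u_i/∂s_i = α_i − s_i = 0, so s_i* = α_i.
NE contributions = (1, 4.3, 3.7, 4.4, 2.9); S = 16.3.
W^NE = (Σα)·S − ½Σα_i² = 16.3² − ½·60.95 = 235.215.
Planner sets s_i = Σα_j = 16.3 for every i, so S^SO = 5·16.3 = 81.5.
W^SO = (Σα)·S^SO − ½·5·(Σα)² = (5/2)·16.3² = 664.225.
Deadweight loss = W^SO − W^NE = 429.01.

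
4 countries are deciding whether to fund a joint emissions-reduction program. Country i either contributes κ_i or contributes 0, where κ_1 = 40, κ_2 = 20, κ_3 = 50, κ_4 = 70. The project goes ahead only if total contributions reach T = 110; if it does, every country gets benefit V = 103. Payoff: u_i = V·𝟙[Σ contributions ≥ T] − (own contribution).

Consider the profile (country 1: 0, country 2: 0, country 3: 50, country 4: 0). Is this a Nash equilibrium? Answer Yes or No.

Total = 50 < 110: not provided.
Country 1 (pledges 0, payoff 0): pledging 40 → total 90, payoff -40. No gain.
Country 2 (pledges 0, payoff 0): pledging 20 → total 70, payoff -20. No gain.
Country 3 (pledges 50, payoff -50): dropping to 0 → total 0, payoff 0. Profitable deviation.

No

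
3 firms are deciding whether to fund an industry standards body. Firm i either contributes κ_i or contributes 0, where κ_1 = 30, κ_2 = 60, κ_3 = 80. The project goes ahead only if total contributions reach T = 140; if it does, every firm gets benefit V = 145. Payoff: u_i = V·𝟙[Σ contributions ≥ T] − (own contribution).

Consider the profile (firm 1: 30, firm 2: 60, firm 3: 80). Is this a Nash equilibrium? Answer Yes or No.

Total = 170 ≥ 140: provided.
Firm 1 (pledges 30, payoff 115): dropping to 0 → total 140, payoff 145. Profitable deviation.

No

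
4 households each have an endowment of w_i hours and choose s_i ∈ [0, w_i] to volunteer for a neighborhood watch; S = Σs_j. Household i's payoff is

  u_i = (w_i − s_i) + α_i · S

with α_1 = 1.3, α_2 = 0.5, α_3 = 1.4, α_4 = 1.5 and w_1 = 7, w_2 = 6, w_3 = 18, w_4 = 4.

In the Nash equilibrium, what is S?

29

∂u_i/∂s_i = α_i − 1, so household i contributes w_i if α_i > 1, else 0.
α_i > 1 for i ∈ {1, 3, 4}; NE contributions (7, 0, 18, 4), S = 29.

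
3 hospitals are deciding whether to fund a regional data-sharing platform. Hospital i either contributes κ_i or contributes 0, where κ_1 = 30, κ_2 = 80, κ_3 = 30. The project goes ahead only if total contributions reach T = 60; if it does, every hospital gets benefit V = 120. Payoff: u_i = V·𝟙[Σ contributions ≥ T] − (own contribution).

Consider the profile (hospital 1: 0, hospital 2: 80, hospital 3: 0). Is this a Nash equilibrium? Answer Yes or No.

Yes

Total = 80 ≥ 60: provided.
Hospital 1 (pledges 0, payoff 120): pledging 30 → total 110, payoff 90. No gain.
Hospital 2 (pledges 80, payoff 40): dropping to 0 → total 0, payoff 0. No gain.
Hospital 3 (pledges 0, payoff 120): pledging 30 → total 110, payoff 90. No gain.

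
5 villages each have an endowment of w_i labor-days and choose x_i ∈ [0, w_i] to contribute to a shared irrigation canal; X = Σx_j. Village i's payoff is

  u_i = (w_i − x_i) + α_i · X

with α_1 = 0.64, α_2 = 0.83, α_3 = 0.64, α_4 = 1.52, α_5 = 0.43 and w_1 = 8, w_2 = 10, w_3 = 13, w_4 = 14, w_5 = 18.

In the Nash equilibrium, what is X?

14

∂u_i/∂x_i = α_i − 1, so village i contributes w_i if α_i > 1, else 0.
α_i > 1 for i ∈ {4}; NE contributions (0, 0, 0, 14, 0), X = 14.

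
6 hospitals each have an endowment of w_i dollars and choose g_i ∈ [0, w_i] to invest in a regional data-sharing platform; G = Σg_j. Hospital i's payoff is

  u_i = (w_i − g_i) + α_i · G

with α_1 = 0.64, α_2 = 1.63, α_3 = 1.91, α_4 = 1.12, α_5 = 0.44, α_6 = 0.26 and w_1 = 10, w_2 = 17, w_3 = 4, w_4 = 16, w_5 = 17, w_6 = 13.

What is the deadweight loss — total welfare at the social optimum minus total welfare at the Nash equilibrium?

200

∂u_i/∂g_i = α_i − 1, so hospital i contributes w_i if α_i > 1, else 0.
α_i > 1 for i ∈ {2, 3, 4}; NE contributions (0, 17, 4, 16, 0, 0), G = 37.
W^NE = Σw_i − G^NE + (Σα_i)·G^NE = 77 + 5·37 = 262.
Planner: ∂(Σu_j)/∂g_i = Σα_j − 1 = 5 > 0, so everyone contributes w_i; G^SO = 77, W^SO = 77 + 5·77 = 462.
Deadweight loss = 200.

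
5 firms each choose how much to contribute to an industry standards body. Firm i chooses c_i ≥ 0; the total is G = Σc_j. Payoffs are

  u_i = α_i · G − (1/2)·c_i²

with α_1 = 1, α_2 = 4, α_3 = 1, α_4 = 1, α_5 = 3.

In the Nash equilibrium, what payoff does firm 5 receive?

Firm i's FOC: ∂u_i/∂c_i = α_i − c_i = 0, so c_i* = α_i.
NE contributions = (1, 4, 1, 1, 3); G = 10.
u_5 = α_5·G − ½·(c_5)² = 3·10 − ½·3² = 25.5.

25.5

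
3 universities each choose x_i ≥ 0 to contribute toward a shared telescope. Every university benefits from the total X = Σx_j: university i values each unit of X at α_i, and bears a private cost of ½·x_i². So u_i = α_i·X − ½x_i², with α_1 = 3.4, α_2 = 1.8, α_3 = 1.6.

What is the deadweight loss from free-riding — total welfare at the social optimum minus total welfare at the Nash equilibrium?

University i's FOC: ∂u_i/∂x_i = α_i − x_i = 0, so x_i* = α_i.
NE contributions = (3.4, 1.8, 1.6); X = 6.8.
W^NE = (Σα)·X − ½Σα_i² = 6.8² − ½·17.36 = 37.56.
Planner sets x_i = Σα_j = 6.8 for every i, so X^SO = 3·6.8 = 20.4.
W^SO = (Σα)·X^SO − ½·3·(Σα)² = (3/2)·6.8² = 69.36.
Deadweight loss = W^SO − W^NE = 31.8.

31.8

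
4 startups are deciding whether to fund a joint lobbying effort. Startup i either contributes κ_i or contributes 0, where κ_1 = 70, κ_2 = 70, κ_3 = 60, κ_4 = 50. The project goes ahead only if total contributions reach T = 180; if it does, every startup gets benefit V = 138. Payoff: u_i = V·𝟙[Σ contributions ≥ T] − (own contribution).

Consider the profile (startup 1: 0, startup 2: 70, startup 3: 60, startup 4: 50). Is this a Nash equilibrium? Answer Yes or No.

Total = 180 ≥ 180: provided.
Startup 1 (pledges 0, payoff 138): pledging 70 → total 250, payoff 68. No gain.
Startup 2 (pledges 70, payoff 68): dropping to 0 → total 110, payoff 0. No gain.
Startup 3 (pledges 60, payoff 78): dropping to 0 → total 120, payoff 0. No gain.
Startup 4 (pledges 50, payoff 88): dropping to 0 → total 130, payoff 0. No gain.

Yes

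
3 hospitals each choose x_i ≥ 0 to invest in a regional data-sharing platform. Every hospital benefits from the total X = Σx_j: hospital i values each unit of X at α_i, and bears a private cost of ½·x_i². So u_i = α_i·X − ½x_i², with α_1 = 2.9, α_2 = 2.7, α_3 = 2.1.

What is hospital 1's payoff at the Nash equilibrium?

Hospital i's FOC: ∂u_i/∂x_i = α_i − x_i = 0, so x_i* = α_i.
NE contributions = (2.9, 2.7, 2.1); X = 7.7.
u_1 = α_1·X − ½·(x_1)² = 2.9·7.7 − ½·2.9² = 18.125.

18.125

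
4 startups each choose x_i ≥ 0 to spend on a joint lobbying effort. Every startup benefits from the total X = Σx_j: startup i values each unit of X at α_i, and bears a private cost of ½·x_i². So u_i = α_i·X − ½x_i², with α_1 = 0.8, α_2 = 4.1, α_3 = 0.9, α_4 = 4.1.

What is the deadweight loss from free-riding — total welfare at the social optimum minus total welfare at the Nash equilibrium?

Startup i's FOC: ∂u_i/∂x_i = α_i − x_i = 0, so x_i* = α_i.
NE contributions = (0.8, 4.1, 0.9, 4.1); X = 9.9.
W^NE = (Σα)·X − ½Σα_i² = 9.9² − ½·35.07 = 80.475.
Planner sets x_i = Σα_j = 9.9 for every i, so X^SO = 4·9.9 = 39.6.
W^SO = (Σα)·X^SO − ½·4·(Σα)² = (4/2)·9.9² = 196.02.
Deadweight loss = W^SO − W^NE = 115.545.

115.545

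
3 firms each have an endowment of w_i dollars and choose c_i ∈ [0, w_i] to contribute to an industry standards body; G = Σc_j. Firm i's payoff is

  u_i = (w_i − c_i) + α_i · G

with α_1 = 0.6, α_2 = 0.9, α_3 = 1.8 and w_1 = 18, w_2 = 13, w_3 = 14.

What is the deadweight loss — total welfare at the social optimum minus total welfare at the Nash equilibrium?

∂u_i/∂c_i = α_i − 1, so firm i contributes w_i if α_i > 1, else 0.
α_i > 1 for i ∈ {3}; NE contributions (0, 0, 14), G = 14.
W^NE = Σw_i − G^NE + (Σα_i)·G^NE = 45 + 2.3·14 = 77.2.
Planner: ∂(Σu_j)/∂c_i = Σα_j − 1 = 2.3 > 0, so everyone contributes w_i; G^SO = 45, W^SO = 45 + 2.3·45 = 148.5.
Deadweight loss = 71.3.

71.3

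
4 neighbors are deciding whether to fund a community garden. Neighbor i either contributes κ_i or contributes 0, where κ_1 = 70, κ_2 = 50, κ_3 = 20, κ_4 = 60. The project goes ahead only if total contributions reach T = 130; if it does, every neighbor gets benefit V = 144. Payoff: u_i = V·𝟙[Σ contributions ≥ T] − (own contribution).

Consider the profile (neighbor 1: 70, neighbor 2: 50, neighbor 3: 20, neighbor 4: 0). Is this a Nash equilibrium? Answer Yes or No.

Total = 140 ≥ 130: provided.
Neighbor 1 (pledges 70, payoff 74): dropping to 0 → total 70, payoff 0. No gain.
Neighbor 2 (pledges 50, payoff 94): dropping to 0 → total 90, payoff 0. No gain.
Neighbor 3 (pledges 20, payoff 124): dropping to 0 → total 120, payoff 0. No gain.
Neighbor 4 (pledges 0, payoff 144): pledging 60 → total 200, payoff 84. No gain.

Yes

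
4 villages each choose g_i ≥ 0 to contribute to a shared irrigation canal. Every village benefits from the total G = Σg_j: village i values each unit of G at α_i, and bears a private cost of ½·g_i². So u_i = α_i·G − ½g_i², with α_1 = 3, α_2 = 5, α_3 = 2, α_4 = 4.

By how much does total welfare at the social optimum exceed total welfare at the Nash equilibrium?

223

Village i's FOC: ∂u_i/∂g_i = α_i − g_i = 0, so g_i* = α_i.
NE contributions = (3, 5, 2, 4); G = 14.
W^NE = (Σα)·G − ½Σα_i² = 14² − ½·54 = 169.
Planner sets g_i = Σα_j = 14 for every i, so G^SO = 4·14 = 56.
W^SO = (Σα)·G^SO − ½·4·(Σα)² = (4/2)·14² = 392.
Deadweight loss = W^SO − W^NE = 223.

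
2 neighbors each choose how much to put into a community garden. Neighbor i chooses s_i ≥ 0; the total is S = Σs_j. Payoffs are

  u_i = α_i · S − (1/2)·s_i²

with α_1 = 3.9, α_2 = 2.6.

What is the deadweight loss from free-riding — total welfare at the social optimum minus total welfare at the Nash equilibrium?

10.985

Neighbor i's FOC: ∂u_i/∂s_i = α_i − s_i = 0, so s_i* = α_i.
NE contributions = (3.9, 2.6); S = 6.5.
W^NE = (Σα)·S − ½Σα_i² = 6.5² − ½·21.97 = 31.265.
Planner sets s_i = Σα_j = 6.5 for every i, so S^SO = 2·6.5 = 13.
W^SO = (Σα)·S^SO − ½·2·(Σα)² = (2/2)·6.5² = 42.25.
Deadweight loss = W^SO − W^NE = 10.985.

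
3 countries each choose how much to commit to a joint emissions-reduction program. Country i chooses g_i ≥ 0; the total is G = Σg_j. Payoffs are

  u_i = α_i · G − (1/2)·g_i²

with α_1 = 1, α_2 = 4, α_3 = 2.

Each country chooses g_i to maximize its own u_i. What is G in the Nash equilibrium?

Country i's FOC: ∂u_i/∂g_i = α_i − g_i = 0, so g_i* = α_i.
NE contributions = (1, 4, 2); G = 7.

7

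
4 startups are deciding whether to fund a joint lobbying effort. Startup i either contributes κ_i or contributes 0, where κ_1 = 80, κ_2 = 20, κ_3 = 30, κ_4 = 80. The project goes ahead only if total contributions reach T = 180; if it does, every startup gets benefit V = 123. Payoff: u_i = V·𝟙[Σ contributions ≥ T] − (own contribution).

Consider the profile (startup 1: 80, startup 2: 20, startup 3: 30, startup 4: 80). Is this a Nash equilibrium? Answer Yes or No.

No

Total = 210 ≥ 180: provided.
Startup 1 (pledges 80, payoff 43): dropping to 0 → total 130, payoff 0. No gain.
Startup 2 (pledges 20, payoff 103): dropping to 0 → total 190, payoff 123. Profitable deviation.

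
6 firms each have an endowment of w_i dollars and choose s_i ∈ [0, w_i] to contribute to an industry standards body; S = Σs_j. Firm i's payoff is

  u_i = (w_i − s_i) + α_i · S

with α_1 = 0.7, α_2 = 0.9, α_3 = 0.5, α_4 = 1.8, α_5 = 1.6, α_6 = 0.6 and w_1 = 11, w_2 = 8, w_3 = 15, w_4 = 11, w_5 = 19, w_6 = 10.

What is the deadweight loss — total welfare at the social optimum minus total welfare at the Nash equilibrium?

224.4

∂u_i/∂s_i = α_i − 1, so firm i contributes w_i if α_i > 1, else 0.
α_i > 1 for i ∈ {4, 5}; NE contributions (0, 0, 0, 11, 19, 0), S = 30.
W^NE = Σw_i − S^NE + (Σα_i)·S^NE = 74 + 5.1·30 = 227.
Planner: ∂(Σu_j)/∂s_i = Σα_j − 1 = 5.1 > 0, so everyone contributes w_i; S^SO = 74, W^SO = 74 + 5.1·74 = 451.4.
Deadweight loss = 224.4.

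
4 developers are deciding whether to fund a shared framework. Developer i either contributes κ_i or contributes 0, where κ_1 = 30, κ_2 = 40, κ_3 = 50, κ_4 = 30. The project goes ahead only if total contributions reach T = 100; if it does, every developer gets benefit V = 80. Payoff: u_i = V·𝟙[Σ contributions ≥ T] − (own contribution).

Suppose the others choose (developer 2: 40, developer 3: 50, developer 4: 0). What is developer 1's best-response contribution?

30

Others' total = 90. Contributing 30 brings total to 120 ≥ 100: gain V − κ_1 = 50.
Best response: 30.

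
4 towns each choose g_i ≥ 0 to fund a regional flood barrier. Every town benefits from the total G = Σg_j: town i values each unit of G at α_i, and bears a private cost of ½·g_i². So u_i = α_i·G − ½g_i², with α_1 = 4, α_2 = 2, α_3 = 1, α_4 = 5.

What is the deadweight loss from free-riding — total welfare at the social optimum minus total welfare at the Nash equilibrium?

167

Town i's FOC: ∂u_i/∂g_i = α_i − g_i = 0, so g_i* = α_i.
NE contributions = (4, 2, 1, 5); G = 12.
W^NE = (Σα)·G − ½Σα_i² = 12² − ½·46 = 121.
Planner sets g_i = Σα_j = 12 for every i, so G^SO = 4·12 = 48.
W^SO = (Σα)·G^SO − ½·4·(Σα)² = (4/2)·12² = 288.
Deadweight loss = W^SO − W^NE = 167.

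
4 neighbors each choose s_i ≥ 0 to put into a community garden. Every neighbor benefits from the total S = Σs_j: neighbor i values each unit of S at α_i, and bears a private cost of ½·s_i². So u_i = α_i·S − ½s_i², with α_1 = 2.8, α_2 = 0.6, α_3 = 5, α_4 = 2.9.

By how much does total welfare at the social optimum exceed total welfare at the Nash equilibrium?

Neighbor i's FOC: ∂u_i/∂s_i = α_i − s_i = 0, so s_i* = α_i.
NE contributions = (2.8, 0.6, 5, 2.9); S = 11.3.
W^NE = (Σα)·S − ½Σα_i² = 11.3² − ½·41.61 = 106.885.
Planner sets s_i = Σα_j = 11.3 for every i, so S^SO = 4·11.3 = 45.2.
W^SO = (Σα)·S^SO − ½·4·(Σα)² = (4/2)·11.3² = 255.38.
Deadweight loss = W^SO − W^NE = 148.495.

148.495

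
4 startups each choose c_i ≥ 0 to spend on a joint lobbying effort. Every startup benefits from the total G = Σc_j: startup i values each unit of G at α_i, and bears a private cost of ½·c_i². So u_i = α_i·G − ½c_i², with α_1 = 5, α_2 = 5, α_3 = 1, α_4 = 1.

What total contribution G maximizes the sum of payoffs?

Planner FOC: ∂(Σu_j)/∂c_i = (Σα_j) − c_i = 0, so c_i^SO = Σα_j = 12 for every i; G^SO = 48.

48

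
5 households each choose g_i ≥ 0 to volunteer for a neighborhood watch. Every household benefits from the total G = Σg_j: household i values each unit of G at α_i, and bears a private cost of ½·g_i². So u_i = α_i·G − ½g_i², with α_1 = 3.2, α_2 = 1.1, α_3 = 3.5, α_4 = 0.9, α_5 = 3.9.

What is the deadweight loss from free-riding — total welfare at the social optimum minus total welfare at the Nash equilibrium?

258

Household i's FOC: ∂u_i/∂g_i = α_i − g_i = 0, so g_i* = α_i.
NE contributions = (3.2, 1.1, 3.5, 0.9, 3.9); G = 12.6.
W^NE = (Σα)·G − ½Σα_i² = 12.6² − ½·39.72 = 138.9.
Planner sets g_i = Σα_j = 12.6 for every i, so G^SO = 5·12.6 = 63.
W^SO = (Σα)·G^SO − ½·5·(Σα)² = (5/2)·12.6² = 396.9.
Deadweight loss = W^SO − W^NE = 258.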